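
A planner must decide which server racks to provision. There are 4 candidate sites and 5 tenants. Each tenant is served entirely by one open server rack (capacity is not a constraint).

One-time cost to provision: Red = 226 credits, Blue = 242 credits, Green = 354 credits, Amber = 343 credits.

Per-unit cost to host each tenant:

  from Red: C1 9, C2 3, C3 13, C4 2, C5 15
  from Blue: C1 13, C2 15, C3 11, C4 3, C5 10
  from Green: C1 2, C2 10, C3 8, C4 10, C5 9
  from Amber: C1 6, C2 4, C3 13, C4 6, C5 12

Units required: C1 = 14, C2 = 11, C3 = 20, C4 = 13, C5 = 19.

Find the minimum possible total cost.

For any fixed open set, each tenant goes to its cheapest open site; total = fixed + service.
{Green}: C1→Green 2·14=28, C2→Green 10·11=110, C3→Green 8·20=160, C4→Green 10·13=130, C5→Green 9·19=171. Service 599; fixed 354; total 953.
{Red}: C1→Red 9·14=126, C2→Red 3·11=33, C3→Red 13·20=260, C4→Red 2·13=26, C5→Red 15·19=285. Service 730; fixed 226; total 956.
{Red, Green}: C1→Green 2·14=28, C2→Red 3·11=33, C3→Green 8·20=160, C4→Red 2·13=26, C5→Green 9·19=171. Service 418; fixed 580; total 998.
{Red, Blue, Green, Amber}: service 418 + fixed 1165 = 1583
(All 15 nonempty subsets were checked; Green only is lowest.)

Minimum total cost: 953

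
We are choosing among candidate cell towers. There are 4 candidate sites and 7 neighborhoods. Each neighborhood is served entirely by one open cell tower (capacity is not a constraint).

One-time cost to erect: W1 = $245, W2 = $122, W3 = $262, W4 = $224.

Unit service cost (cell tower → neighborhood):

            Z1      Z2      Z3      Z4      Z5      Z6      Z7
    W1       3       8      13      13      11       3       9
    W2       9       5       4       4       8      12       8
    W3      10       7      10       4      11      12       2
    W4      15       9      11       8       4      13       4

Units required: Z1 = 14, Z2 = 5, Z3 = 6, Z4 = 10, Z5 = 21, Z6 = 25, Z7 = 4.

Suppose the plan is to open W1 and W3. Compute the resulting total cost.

Total cost: 998

Each neighborhood is assigned to its cheapest site among the open ones.
{W1, W3}: Z1→W1 3·14=42, Z2→W3 7·5=35, Z3→W3 10·6=60, Z4→W3 4·10=40, Z5→W1 11·21=231, Z6→W1 3·25=75, Z7→W3 2·4=8. Service 491; fixed 507; total 998.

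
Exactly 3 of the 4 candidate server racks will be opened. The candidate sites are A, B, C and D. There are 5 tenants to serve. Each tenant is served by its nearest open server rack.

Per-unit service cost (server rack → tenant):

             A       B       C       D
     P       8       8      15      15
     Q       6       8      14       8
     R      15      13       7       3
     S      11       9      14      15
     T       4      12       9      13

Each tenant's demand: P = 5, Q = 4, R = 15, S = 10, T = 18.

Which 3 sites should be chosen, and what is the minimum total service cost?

With exactly 3 open, each tenant uses its cheapest among the chosen.
{A, B, D}: P→A 8·5=40, Q→A 6·4=24, R→D 3·15=45, S→B 9·10=90, T→A 4·18=72. Service cost 271.
{A, C, D}: service cost 291
{A, B, C}: service cost 331
Among all 4 size-3 choices, {A, B, D} is lowest.

Choose A, B and D; total service cost 271.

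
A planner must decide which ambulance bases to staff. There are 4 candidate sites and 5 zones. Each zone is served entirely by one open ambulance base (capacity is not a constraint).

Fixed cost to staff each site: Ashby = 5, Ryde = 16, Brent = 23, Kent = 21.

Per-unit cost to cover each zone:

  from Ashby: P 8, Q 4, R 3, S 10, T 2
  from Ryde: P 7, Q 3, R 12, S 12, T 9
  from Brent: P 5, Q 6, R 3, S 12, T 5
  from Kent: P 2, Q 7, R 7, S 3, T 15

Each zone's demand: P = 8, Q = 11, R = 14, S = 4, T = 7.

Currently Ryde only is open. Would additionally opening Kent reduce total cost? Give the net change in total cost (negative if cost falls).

Current service cost with {Ryde}: 368.
Adding Kent: each zone re-picks its cheapest; new service cost 222, saving 146.
Extra fixed cost: 21. Net change = 21 − 146 = -125.
(Totals: 384 → 259.)

Yes — net change −125 (cost falls by 125).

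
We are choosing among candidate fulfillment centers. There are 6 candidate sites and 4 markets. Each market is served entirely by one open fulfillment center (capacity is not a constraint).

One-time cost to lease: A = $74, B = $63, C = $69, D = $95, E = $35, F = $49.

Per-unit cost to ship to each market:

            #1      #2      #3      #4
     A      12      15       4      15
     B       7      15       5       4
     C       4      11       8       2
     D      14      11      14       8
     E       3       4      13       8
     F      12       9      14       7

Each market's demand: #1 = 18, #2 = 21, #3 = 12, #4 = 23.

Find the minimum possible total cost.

For any fixed open set, each market goes to its cheapest open site; total = fixed + service.
{C, E}: #1→E 3·18=54, #2→E 4·21=84, #3→C 8·12=96, #4→C 2·23=46. Service 280; fixed 104; total 384.
{B, E}: #1→E 3·18=54, #2→E 4·21=84, #3→B 5·12=60, #4→B 4·23=92. Service 290; fixed 98; total 388.
{A, C, E}: #1→E 3·18=54, #2→E 4·21=84, #3→A 4·12=48, #4→C 2·23=46. Service 232; fixed 178; total 410.
{A, B, C, D, E, F}: #1→E 3·18=54, #2→E 4·21=84, #3→A 4·12=48, #4→C 2·23=46. Service 232; fixed 385; total 617.
No other subset beats 384.

Minimum total cost: 384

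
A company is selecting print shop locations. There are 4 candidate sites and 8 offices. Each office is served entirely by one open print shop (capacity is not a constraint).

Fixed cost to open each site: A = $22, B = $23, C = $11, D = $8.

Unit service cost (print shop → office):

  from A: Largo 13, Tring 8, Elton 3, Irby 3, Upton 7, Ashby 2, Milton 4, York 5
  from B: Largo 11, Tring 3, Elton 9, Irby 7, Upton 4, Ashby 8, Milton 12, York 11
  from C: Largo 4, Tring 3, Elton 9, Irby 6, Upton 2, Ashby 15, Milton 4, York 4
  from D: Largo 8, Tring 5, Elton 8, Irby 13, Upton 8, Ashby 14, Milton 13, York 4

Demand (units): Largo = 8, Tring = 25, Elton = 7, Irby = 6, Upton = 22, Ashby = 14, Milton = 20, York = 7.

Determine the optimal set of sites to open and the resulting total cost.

Open A and C; minimum total cost 359.

For any fixed open set, each office goes to its cheapest open site; total = fixed + service.
{A, C}: Largo→C 4·8=32, Tring→C 3·25=75, Elton→A 3·7=21, Irby→A 3·6=18, Upton→C 2·22=44, Ashby→A 2·14=28, Milton→A 4·20=80, York→C 4·7=28. Service 326; fixed 33; total 359.
{A, C, D}: service 326 + fixed 41 = 367
{A, B, C}: service 326 + fixed 56 = 382
{A, B, C, D}: Largo→C 4·8=32, Tring→B 3·25=75, Elton→A 3·7=21, Irby→A 3·6=18, Upton→C 2·22=44, Ashby→A 2·14=28, Milton→A 4·20=80, York→C 4·7=28. Service 326; fixed 64; total 390.
No other subset beats 359.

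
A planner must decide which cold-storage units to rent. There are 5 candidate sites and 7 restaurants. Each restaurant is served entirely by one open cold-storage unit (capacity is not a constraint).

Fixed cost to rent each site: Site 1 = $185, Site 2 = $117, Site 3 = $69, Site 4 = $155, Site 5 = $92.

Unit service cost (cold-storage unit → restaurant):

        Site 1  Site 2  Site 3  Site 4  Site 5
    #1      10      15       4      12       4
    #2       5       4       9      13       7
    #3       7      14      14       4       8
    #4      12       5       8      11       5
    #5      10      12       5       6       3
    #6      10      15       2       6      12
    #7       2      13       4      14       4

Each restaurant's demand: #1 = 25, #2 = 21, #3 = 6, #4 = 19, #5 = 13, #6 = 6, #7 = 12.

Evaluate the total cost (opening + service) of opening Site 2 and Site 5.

Each restaurant is assigned to its cheapest site among the open ones.
{Site 2, Site 5}: #1→Site 5 4·25=100, #2→Site 2 4·21=84, #3→Site 5 8·6=48, #4→Site 2 5·19=95, #5→Site 5 3·13=39, #6→Site 5 12·6=72, #7→Site 5 4·12=48. Service 486; fixed 209; total 695.

Total cost: 695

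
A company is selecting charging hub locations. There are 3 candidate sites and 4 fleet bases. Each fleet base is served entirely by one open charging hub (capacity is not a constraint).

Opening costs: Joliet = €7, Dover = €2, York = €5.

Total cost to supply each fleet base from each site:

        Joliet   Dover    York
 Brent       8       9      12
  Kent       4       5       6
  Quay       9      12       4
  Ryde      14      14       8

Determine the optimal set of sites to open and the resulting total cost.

For any fixed open set, each fleet base goes to its cheapest open site; total = fixed + service.
{Dover, York}: Brent→Dover 9, Kent→Dover 5, Quay→York 4, Ryde→York 8. Service 26; fixed 7; total 33.
{York}: service 30 + fixed 5 = 35
{Joliet, York}: service 24 + fixed 12 = 36
{Joliet, Dover, York}: Brent→Joliet 8, Kent→Joliet 4, Quay→York 4, Ryde→York 8. Service 24; fixed 14; total 38.
(All 7 nonempty subsets were checked; Dover and York is lowest.)

Open Dover and York; minimum total cost 33.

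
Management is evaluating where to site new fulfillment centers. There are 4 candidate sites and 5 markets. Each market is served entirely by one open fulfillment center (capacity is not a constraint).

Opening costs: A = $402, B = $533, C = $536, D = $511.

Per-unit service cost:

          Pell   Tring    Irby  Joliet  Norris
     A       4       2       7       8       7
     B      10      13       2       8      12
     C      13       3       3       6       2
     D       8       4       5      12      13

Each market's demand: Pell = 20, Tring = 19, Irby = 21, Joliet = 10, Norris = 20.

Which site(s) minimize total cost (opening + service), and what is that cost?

Open A only; minimum total cost 887.

For any fixed open set, each market goes to its cheapest open site; total = fixed + service.
{A}: Pell→A 4·20=80, Tring→A 2·19=38, Irby→A 7·21=147, Joliet→A 8·10=80, Norris→A 7·20=140. Service 485; fixed 402; total 887.
{C}: service 480 + fixed 536 = 1016
{A, C}: service 281 + fixed 938 = 1219
{A, B, C, D}: Pell→A 4·20=80, Tring→A 2·19=38, Irby→B 2·21=42, Joliet→C 6·10=60, Norris→C 2·20=40. Service 260; fixed 1982; total 2242.
No other subset beats 887.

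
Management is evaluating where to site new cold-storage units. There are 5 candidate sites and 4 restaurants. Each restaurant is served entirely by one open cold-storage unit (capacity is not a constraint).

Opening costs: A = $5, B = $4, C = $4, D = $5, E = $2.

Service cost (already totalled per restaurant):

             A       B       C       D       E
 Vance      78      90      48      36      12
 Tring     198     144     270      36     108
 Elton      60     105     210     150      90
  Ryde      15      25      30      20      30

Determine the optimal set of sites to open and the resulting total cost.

Open A, D and E; minimum total cost 135.

For any fixed open set, each restaurant goes to its cheapest open site; total = fixed + service.
{A, D, E}: Vance→E 12, Tring→D 36, Elton→A 60, Ryde→A 15. Service 123; fixed 12; total 135.
{A, B, D, E}: Vance→E 12, Tring→D 36, Elton→A 60, Ryde→A 15. Service 123; fixed 16; total 139.
{A, C, D, E}: service 123 + fixed 16 = 139
{A, B, C, D, E}: Vance→E 12, Tring→D 36, Elton→A 60, Ryde→A 15. Service 123; fixed 20; total 143.
No other subset beats 135.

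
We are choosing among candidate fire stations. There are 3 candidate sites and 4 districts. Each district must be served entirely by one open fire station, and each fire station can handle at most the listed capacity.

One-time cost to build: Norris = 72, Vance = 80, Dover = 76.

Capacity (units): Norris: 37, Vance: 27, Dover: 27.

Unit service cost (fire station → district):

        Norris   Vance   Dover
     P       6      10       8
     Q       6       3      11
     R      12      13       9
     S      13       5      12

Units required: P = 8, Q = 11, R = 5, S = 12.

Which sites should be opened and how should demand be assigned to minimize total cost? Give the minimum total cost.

Open {Norris, Vance}: P→Norris 6·8=48, Q→Vance 3·11=33, R→Norris 12·5=60, S→Vance 5·12=60.
Loads: Norris carries 13/37, Vance carries 23/27. Service 201; fixed 152; total 353.
Next best feasible plan costs 358.

Minimum total cost: 353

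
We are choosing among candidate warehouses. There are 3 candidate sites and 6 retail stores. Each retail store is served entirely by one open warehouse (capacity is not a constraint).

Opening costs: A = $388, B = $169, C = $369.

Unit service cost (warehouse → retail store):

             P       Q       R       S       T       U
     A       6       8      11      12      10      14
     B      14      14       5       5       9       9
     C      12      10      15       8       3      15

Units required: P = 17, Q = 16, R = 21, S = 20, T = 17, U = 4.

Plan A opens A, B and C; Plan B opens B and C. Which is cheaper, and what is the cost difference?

Plan A: {A, B, C}: P→A 6·17=102, Q→A 8·16=128, R→B 5·21=105, S→B 5·20=100, T→C 3·17=51, U→B 9·4=36. Service 522; fixed 926; total 1448.
Plan B: {B, C}: P→C 12·17=204, Q→C 10·16=160, R→B 5·21=105, S→B 5·20=100, T→C 3·17=51, U→B 9·4=36. Service 656; fixed 538; total 1194.
Difference: |1448 − 1194| = 254.

Plan B is cheaper by 254.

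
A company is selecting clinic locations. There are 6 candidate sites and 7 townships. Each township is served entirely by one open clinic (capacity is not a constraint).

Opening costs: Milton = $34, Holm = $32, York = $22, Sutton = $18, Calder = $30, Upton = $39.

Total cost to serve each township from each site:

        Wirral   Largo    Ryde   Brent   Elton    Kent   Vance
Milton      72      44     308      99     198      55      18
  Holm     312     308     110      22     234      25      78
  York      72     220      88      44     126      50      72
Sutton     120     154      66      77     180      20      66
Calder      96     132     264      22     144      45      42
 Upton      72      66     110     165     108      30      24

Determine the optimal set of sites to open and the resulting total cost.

Open Milton, York and Sutton; minimum total cost 464.

For any fixed open set, each township goes to its cheapest open site; total = fixed + service.
{Milton, York, Sutton}: Wirral→Milton 72, Largo→Milton 44, Ryde→Sutton 66, Brent→York 44, Elton→York 126, Kent→Sutton 20, Vance→Milton 18. Service 390; fixed 74; total 464.
{Sutton, Calder, Upton}: service 378 + fixed 87 = 465
{Holm, Sutton, Upton}: Wirral→Upton 72, Largo→Upton 66, Ryde→Sutton 66, Brent→Holm 22, Elton→Upton 108, Kent→Sutton 20, Vance→Upton 24. Service 378; fixed 89; total 467.
{Milton, Holm, York, Sutton, Calder, Upton}: Wirral→Milton 72, Largo→Milton 44, Ryde→Sutton 66, Brent→Holm 22, Elton→Upton 108, Kent→Sutton 20, Vance→Milton 18. Service 350; fixed 175; total 525.
No other subset beats 464.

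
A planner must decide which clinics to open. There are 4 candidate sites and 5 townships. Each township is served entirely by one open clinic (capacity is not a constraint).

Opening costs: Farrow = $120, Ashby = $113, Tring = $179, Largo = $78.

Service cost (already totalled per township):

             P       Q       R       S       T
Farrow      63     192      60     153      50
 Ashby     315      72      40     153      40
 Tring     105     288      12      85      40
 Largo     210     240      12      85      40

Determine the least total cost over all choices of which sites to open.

For any fixed open set, each township goes to its cheapest open site; total = fixed + service.
{Farrow, Ashby, Largo}: P→Farrow 63, Q→Ashby 72, R→Largo 12, S→Largo 85, T→Ashby 40. Service 272; fixed 311; total 583.
{Farrow, Largo}: service 392 + fixed 198 = 590
{Farrow, Ashby}: service 368 + fixed 233 = 601
{Farrow, Ashby, Tring, Largo}: P→Farrow 63, Q→Ashby 72, R→Tring 12, S→Tring 85, T→Ashby 40. Service 272; fixed 490; total 762.
No other subset beats 583.

Minimum total cost: 583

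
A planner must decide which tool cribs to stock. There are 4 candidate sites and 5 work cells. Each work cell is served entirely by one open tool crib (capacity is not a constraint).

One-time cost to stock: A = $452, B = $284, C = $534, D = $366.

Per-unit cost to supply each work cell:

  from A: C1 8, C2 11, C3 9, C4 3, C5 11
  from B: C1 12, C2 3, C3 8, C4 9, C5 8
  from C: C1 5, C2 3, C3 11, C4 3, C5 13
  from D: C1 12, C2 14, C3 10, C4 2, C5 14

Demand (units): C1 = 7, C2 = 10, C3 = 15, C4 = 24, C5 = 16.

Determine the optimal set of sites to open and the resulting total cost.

For any fixed open set, each work cell goes to its cheapest open site; total = fixed + service.
{B}: C1→B 12·7=84, C2→B 3·10=30, C3→B 8·15=120, C4→B 9·24=216, C5→B 8·16=128. Service 578; fixed 284; total 862.
{A}: C1→A 8·7=56, C2→A 11·10=110, C3→A 9·15=135, C4→A 3·24=72, C5→A 11·16=176. Service 549; fixed 452; total 1001.
{D}: C1→D 12·7=84, C2→D 14·10=140, C3→D 10·15=150, C4→D 2·24=48, C5→D 14·16=224. Service 646; fixed 366; total 1012.
{A, B, C, D}: service 361 + fixed 1636 = 1997
(All 15 nonempty subsets were checked; B only is lowest.)

Open B only; minimum total cost 862.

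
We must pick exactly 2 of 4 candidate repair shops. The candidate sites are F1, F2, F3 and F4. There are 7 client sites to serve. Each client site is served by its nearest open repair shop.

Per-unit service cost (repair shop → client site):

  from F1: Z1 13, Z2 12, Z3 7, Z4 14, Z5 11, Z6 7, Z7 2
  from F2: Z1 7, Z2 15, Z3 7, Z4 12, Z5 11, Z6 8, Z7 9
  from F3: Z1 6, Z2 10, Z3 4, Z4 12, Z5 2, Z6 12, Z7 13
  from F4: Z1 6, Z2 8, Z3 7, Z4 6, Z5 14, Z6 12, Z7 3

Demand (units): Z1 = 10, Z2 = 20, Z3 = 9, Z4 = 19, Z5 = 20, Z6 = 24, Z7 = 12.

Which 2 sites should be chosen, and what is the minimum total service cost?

With exactly 2 open, each client site uses its cheapest among the chosen.
{F3, F4}: Z1→F3 6·10=60, Z2→F4 8·20=160, Z3→F3 4·9=36, Z4→F4 6·19=114, Z5→F3 2·20=40, Z6→F3 12·24=288, Z7→F4 3·12=36. Service cost 734.
{F1, F3}: service cost 756
{F1, F4}: service cost 809
Among all 6 size-2 choices, {F3, F4} is lowest.

Choose F3 and F4; total service cost 734.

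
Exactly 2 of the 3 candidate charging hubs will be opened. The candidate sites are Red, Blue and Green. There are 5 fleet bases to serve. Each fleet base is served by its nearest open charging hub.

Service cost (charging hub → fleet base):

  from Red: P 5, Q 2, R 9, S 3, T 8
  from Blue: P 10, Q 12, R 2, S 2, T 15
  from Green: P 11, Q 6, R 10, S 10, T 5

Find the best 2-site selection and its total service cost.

With exactly 2 open, each fleet base uses its cheapest among the chosen.
{Red, Blue}: P→Red 5, Q→Red 2, R→Blue 2, S→Blue 2, T→Red 8. Service cost 19.
{Red, Green}: service cost 24
{Blue, Green}: service cost 25
Among all 3 size-2 choices, {Red, Blue} is lowest.

Choose Red and Blue; total service cost 19.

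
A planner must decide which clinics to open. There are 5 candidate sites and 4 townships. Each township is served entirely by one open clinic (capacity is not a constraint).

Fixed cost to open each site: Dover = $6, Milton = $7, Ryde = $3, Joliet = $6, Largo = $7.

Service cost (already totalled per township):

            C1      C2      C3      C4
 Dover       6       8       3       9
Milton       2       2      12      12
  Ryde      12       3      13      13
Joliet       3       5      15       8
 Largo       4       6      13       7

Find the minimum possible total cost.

For any fixed open set, each township goes to its cheapest open site; total = fixed + service.
{Dover, Milton}: C1→Milton 2, C2→Milton 2, C3→Dover 3, C4→Dover 9. Service 16; fixed 13; total 29.
{Dover, Ryde}: service 21 + fixed 9 = 30
{Dover, Joliet}: C1→Joliet 3, C2→Joliet 5, C3→Dover 3, C4→Joliet 8. Service 19; fixed 12; total 31.
{Dover, Milton, Ryde, Joliet, Largo}: service 14 + fixed 29 = 43
No other subset beats 29.

Minimum total cost: 29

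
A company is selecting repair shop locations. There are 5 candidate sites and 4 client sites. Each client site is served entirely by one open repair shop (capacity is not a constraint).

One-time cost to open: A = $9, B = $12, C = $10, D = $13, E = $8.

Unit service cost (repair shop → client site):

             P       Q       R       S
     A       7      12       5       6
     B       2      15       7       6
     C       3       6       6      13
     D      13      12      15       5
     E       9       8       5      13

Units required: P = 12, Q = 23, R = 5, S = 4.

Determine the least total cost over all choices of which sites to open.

Minimum total cost: 238

For any fixed open set, each client site goes to its cheapest open site; total = fixed + service.
{B, C}: P→B 2·12=24, Q→C 6·23=138, R→C 6·5=30, S→B 6·4=24. Service 216; fixed 22; total 238.
{B, C, E}: P→B 2·12=24, Q→C 6·23=138, R→E 5·5=25, S→B 6·4=24. Service 211; fixed 30; total 241.
{A, B, C}: P→B 2·12=24, Q→C 6·23=138, R→A 5·5=25, S→A 6·4=24. Service 211; fixed 31; total 242.
{A, B, C, D, E}: P→B 2·12=24, Q→C 6·23=138, R→A 5·5=25, S→D 5·4=20. Service 207; fixed 52; total 259.
No other subset beats 238.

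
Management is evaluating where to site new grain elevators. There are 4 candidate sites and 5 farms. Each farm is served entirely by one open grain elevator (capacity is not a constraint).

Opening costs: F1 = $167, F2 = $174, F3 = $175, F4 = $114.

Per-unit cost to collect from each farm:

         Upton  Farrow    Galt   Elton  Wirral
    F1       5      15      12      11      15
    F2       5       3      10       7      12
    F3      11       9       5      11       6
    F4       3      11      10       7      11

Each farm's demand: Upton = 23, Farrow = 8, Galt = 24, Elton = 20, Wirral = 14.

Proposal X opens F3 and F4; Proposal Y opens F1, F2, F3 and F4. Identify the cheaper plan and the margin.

Proposal X is cheaper by 293.

Proposal X: {F3, F4}: Upton→F4 3·23=69, Farrow→F3 9·8=72, Galt→F3 5·24=120, Elton→F4 7·20=140, Wirral→F3 6·14=84. Service 485; fixed 289; total 774.
Proposal Y: {F1, F2, F3, F4}: Upton→F4 3·23=69, Farrow→F2 3·8=24, Galt→F3 5·24=120, Elton→F2 7·20=140, Wirral→F3 6·14=84. Service 437; fixed 630; total 1067.
Difference: |774 − 1067| = 293.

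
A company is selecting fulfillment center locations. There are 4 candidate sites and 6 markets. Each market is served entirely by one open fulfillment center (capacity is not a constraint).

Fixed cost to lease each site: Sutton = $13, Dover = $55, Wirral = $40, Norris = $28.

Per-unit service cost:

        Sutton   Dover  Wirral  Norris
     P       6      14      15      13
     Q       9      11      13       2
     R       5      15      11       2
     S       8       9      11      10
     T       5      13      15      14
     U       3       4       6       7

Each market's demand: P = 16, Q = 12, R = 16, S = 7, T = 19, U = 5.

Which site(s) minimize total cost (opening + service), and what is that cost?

For any fixed open set, each market goes to its cheapest open site; total = fixed + service.
{Sutton, Norris}: P→Sutton 6·16=96, Q→Norris 2·12=24, R→Norris 2·16=32, S→Sutton 8·7=56, T→Sutton 5·19=95, U→Sutton 3·5=15. Service 318; fixed 41; total 359.
{Sutton, Wirral, Norris}: service 318 + fixed 81 = 399
{Sutton, Dover, Norris}: service 318 + fixed 96 = 414
{Sutton, Dover, Wirral, Norris}: service 318 + fixed 136 = 454
(All 15 nonempty subsets were checked; Sutton and Norris is lowest.)

Open Sutton and Norris; minimum total cost 359.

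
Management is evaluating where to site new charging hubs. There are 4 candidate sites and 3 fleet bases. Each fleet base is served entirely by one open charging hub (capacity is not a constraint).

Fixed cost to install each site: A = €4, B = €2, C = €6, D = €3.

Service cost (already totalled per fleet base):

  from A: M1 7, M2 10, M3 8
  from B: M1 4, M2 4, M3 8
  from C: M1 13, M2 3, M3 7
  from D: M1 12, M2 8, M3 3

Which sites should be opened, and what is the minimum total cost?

For any fixed open set, each fleet base goes to its cheapest open site; total = fixed + service.
{B, D}: M1→B 4, M2→B 4, M3→D 3. Service 11; fixed 5; total 16.
{B}: service 16 + fixed 2 = 18
{A, B, D}: service 11 + fixed 9 = 20
{A, B, C, D}: service 10 + fixed 15 = 25
No other subset beats 16.

Open B and D; minimum total cost 16.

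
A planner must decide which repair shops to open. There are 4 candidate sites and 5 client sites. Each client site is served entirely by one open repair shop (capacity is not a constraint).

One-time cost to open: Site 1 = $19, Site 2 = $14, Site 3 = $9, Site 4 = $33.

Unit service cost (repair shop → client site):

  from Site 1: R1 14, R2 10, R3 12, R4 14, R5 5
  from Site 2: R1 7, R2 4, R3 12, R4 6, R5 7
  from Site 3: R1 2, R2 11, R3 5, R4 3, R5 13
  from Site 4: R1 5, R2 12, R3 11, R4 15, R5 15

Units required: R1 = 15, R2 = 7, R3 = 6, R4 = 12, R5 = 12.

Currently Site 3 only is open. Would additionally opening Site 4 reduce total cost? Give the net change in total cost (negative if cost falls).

Current service cost with {Site 3}: 329.
Adding Site 4: each client site re-picks its cheapest; new service cost 329, saving 0.
Extra fixed cost: 33. Net change = 33 − 0 = 33.
(Totals: 338 → 371.)

No — net change +33 (cost rises by 33).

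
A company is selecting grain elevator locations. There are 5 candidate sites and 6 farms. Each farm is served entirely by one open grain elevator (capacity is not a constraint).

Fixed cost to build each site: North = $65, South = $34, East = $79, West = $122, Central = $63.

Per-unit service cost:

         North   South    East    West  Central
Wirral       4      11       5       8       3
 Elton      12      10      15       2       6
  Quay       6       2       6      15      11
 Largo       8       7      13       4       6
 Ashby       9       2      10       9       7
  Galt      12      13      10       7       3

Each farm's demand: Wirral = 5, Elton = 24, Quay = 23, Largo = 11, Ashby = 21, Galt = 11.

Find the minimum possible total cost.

Minimum total cost: 443

For any fixed open set, each farm goes to its cheapest open site; total = fixed + service.
{South, Central}: Wirral→Central 3·5=15, Elton→Central 6·24=144, Quay→South 2·23=46, Largo→Central 6·11=66, Ashby→South 2·21=42, Galt→Central 3·11=33. Service 346; fixed 97; total 443.
{South, West, Central}: Wirral→Central 3·5=15, Elton→West 2·24=48, Quay→South 2·23=46, Largo→West 4·11=44, Ashby→South 2·21=42, Galt→Central 3·11=33. Service 228; fixed 219; total 447.
{South, West}: Wirral→West 8·5=40, Elton→West 2·24=48, Quay→South 2·23=46, Largo→West 4·11=44, Ashby→South 2·21=42, Galt→West 7·11=77. Service 297; fixed 156; total 453.
{North, South, East, West, Central}: service 228 + fixed 363 = 591
No other subset beats 443.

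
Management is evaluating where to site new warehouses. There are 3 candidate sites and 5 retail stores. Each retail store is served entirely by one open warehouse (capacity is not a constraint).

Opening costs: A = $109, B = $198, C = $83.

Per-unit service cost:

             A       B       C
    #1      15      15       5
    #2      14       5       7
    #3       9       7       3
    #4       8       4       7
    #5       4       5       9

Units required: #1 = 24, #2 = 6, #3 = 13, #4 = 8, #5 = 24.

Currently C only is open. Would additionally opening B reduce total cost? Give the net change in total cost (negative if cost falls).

Current service cost with {C}: 473.
Adding B: each retail store re-picks its cheapest; new service cost 341, saving 132.
Extra fixed cost: 198. Net change = 198 − 132 = 66.
(Totals: 556 → 622.)

No — net change +66 (cost rises by 66).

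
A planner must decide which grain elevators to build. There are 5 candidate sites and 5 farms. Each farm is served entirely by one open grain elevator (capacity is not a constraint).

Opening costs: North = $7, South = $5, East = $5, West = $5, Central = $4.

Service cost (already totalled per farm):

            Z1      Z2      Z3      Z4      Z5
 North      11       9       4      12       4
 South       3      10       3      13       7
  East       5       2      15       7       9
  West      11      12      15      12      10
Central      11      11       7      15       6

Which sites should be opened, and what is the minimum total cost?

Open South and East; minimum total cost 32.

For any fixed open set, each farm goes to its cheapest open site; total = fixed + service.
{South, East}: Z1→South 3, Z2→East 2, Z3→South 3, Z4→East 7, Z5→South 7. Service 22; fixed 10; total 32.
{North, East}: service 22 + fixed 12 = 34
{South, East, Central}: service 21 + fixed 14 = 35
{North, South, East, West, Central}: Z1→South 3, Z2→East 2, Z3→South 3, Z4→East 7, Z5→North 4. Service 19; fixed 26; total 45.
No other subset beats 32.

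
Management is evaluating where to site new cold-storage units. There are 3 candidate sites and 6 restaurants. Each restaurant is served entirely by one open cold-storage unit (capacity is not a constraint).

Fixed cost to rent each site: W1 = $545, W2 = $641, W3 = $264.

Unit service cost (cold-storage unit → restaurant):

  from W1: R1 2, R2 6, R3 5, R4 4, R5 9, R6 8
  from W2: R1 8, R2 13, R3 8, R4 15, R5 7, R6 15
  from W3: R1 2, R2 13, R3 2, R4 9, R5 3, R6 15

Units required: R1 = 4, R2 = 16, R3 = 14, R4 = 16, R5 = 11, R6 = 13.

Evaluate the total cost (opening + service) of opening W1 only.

Total cost: 986

Each restaurant is assigned to its cheapest site among the open ones.
{W1}: R1→W1 2·4=8, R2→W1 6·16=96, R3→W1 5·14=70, R4→W1 4·16=64, R5→W1 9·11=99, R6→W1 8·13=104. Service 441; fixed 545; total 986.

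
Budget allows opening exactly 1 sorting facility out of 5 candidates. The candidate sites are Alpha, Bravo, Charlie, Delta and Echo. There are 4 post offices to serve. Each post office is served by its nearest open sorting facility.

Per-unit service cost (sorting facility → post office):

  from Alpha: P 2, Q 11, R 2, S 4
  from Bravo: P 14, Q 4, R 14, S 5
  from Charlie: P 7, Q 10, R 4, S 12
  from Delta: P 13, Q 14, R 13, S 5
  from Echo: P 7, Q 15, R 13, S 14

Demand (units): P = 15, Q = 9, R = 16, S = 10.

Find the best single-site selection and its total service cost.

With exactly 1 open, each post office uses its cheapest among the chosen.
{Alpha}: P→Alpha 2·15=30, Q→Alpha 11·9=99, R→Alpha 2·16=32, S→Alpha 4·10=40. Service cost 201.
{Charlie}: service cost 379
{Bravo}: service cost 520
Among all 5 size-1 choices, {Alpha} is lowest.

Choose Alpha only; total service cost 201.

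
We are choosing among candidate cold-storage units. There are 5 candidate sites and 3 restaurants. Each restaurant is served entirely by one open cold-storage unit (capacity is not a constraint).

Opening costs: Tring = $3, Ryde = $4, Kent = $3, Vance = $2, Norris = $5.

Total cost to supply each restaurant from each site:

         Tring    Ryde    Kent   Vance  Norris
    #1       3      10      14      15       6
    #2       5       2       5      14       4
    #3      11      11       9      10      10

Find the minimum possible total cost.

For any fixed open set, each restaurant goes to its cheapest open site; total = fixed + service.
{Tring}: #1→Tring 3, #2→Tring 5, #3→Tring 11. Service 19; fixed 3; total 22.
{Tring, Ryde}: #1→Tring 3, #2→Ryde 2, #3→Tring 11. Service 16; fixed 7; total 23.
{Tring, Kent}: #1→Tring 3, #2→Tring 5, #3→Kent 9. Service 17; fixed 6; total 23.
{Tring, Ryde, Kent, Vance, Norris}: service 14 + fixed 17 = 31
No other subset beats 22.

Minimum total cost: 22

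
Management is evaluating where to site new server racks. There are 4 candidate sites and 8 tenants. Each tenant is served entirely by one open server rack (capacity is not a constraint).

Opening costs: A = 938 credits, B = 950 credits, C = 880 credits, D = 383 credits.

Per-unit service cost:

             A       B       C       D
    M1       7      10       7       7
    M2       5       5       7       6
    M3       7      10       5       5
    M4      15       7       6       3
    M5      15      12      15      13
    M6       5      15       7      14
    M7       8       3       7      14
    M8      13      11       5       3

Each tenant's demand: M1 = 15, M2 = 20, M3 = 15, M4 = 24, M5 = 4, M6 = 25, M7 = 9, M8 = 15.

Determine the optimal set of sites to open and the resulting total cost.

For any fixed open set, each tenant goes to its cheapest open site; total = fixed + service.
{D}: M1→D 7·15=105, M2→D 6·20=120, M3→D 5·15=75, M4→D 3·24=72, M5→D 13·4=52, M6→D 14·25=350, M7→D 14·9=126, M8→D 3·15=45. Service 945; fixed 383; total 1328.
{C}: M1→C 7·15=105, M2→C 7·20=140, M3→C 5·15=75, M4→C 6·24=144, M5→C 15·4=60, M6→C 7·25=175, M7→C 7·9=63, M8→C 5·15=75. Service 837; fixed 880; total 1717.
{A, D}: M1→A 7·15=105, M2→A 5·20=100, M3→D 5·15=75, M4→D 3·24=72, M5→D 13·4=52, M6→A 5·25=125, M7→A 8·9=72, M8→D 3·15=45. Service 646; fixed 1321; total 1967.
{A, B, C, D}: service 597 + fixed 3151 = 3748
(All 15 nonempty subsets were checked; D only is lowest.)

Open D only; minimum total cost 1328.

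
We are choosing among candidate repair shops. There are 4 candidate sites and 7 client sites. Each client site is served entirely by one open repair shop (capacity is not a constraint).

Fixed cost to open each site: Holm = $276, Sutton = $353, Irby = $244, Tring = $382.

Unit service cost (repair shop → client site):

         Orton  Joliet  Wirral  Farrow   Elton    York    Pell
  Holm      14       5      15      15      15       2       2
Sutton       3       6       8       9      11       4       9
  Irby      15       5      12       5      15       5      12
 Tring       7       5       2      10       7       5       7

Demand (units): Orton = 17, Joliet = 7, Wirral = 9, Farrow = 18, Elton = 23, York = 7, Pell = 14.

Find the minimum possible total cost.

Minimum total cost: 1028

For any fixed open set, each client site goes to its cheapest open site; total = fixed + service.
{Tring}: Orton→Tring 7·17=119, Joliet→Tring 5·7=35, Wirral→Tring 2·9=18, Farrow→Tring 10·18=180, Elton→Tring 7·23=161, York→Tring 5·7=35, Pell→Tring 7·14=98. Service 646; fixed 382; total 1028.
{Sutton}: service 734 + fixed 353 = 1087
{Irby, Tring}: service 556 + fixed 626 = 1182
{Holm, Sutton, Irby, Tring}: service 397 + fixed 1255 = 1652
No other subset beats 1028.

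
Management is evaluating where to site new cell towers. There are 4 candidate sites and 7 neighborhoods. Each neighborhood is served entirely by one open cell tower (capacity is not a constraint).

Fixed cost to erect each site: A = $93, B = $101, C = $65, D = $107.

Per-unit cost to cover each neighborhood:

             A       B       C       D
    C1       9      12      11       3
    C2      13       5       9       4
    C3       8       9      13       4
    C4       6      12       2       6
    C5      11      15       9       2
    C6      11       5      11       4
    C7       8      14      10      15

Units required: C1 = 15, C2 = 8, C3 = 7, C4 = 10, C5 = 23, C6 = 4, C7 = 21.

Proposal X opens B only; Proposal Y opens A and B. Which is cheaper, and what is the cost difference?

Proposal X: {B}: C1→B 12·15=180, C2→B 5·8=40, C3→B 9·7=63, C4→B 12·10=120, C5→B 15·23=345, C6→B 5·4=20, C7→B 14·21=294. Service 1062; fixed 101; total 1163.
Proposal Y: {A, B}: C1→A 9·15=135, C2→B 5·8=40, C3→A 8·7=56, C4→A 6·10=60, C5→A 11·23=253, C6→B 5·4=20, C7→A 8·21=168. Service 732; fixed 194; total 926.
Difference: |1163 − 926| = 237.

Proposal Y is cheaper by 237.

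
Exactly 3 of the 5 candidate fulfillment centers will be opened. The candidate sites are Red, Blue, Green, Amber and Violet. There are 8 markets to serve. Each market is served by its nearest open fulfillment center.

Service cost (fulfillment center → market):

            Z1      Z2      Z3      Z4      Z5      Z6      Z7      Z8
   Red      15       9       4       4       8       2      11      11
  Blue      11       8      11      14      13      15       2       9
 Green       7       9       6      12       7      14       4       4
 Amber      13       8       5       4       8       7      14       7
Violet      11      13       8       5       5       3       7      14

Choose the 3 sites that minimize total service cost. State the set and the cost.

Choose Red, Blue and Green; total service cost 38.

With exactly 3 open, each market uses its cheapest among the chosen.
{Red, Blue, Green}: Z1→Green 7, Z2→Blue 8, Z3→Red 4, Z4→Red 4, Z5→Green 7, Z6→Red 2, Z7→Blue 2, Z8→Green 4. Service cost 38.
{Red, Green, Violet}: service cost 39
{Red, Green, Amber}: service cost 40
Among all 10 size-3 choices, {Red, Blue, Green} is lowest.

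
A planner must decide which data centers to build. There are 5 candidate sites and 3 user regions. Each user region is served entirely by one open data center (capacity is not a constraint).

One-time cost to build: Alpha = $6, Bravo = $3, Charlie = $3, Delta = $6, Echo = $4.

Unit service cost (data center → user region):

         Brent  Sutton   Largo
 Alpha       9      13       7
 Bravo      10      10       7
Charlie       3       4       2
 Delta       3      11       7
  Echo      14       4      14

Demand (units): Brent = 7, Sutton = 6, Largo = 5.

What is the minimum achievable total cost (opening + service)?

Minimum total cost: 58

For any fixed open set, each user region goes to its cheapest open site; total = fixed + service.
{Charlie}: Brent→Charlie 3·7=21, Sutton→Charlie 4·6=24, Largo→Charlie 2·5=10. Service 55; fixed 3; total 58.
{Bravo, Charlie}: service 55 + fixed 6 = 61
{Charlie, Echo}: service 55 + fixed 7 = 62
{Alpha, Bravo, Charlie, Delta, Echo}: Brent→Charlie 3·7=21, Sutton→Charlie 4·6=24, Largo→Charlie 2·5=10. Service 55; fixed 22; total 77.
No other subset beats 58.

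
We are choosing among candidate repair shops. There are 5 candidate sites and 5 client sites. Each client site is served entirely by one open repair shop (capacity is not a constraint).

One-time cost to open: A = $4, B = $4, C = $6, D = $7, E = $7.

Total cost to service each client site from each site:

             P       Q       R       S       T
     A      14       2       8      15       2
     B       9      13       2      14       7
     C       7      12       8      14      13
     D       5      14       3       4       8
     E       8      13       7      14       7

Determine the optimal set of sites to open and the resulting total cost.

For any fixed open set, each client site goes to its cheapest open site; total = fixed + service.
{A, D}: P→D 5, Q→A 2, R→D 3, S→D 4, T→A 2. Service 16; fixed 11; total 27.
{A, B, D}: service 15 + fixed 15 = 30
{A, C, D}: service 16 + fixed 17 = 33
{A, B, C, D, E}: service 15 + fixed 28 = 43
No other subset beats 27.

Open A and D; minimum total cost 27.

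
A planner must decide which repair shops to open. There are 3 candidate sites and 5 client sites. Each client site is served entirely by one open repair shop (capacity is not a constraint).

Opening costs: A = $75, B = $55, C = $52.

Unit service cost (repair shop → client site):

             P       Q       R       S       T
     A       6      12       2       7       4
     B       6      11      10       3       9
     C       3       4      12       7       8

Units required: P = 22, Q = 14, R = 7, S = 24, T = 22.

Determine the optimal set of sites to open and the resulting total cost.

For any fixed open set, each client site goes to its cheapest open site; total = fixed + service.
{A, B, C}: P→C 3·22=66, Q→C 4·14=56, R→A 2·7=14, S→B 3·24=72, T→A 4·22=88. Service 296; fixed 182; total 478.
{A, C}: service 392 + fixed 127 = 519
{B, C}: service 440 + fixed 107 = 547
{C}: service 550 + fixed 52 = 602
No other subset beats 478.

Open A, B and C; minimum total cost 478.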